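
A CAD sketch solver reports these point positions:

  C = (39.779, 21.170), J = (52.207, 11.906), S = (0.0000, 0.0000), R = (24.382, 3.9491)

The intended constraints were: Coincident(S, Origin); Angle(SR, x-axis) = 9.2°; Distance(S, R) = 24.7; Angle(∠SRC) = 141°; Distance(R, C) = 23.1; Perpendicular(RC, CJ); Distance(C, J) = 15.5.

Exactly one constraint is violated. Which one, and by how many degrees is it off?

Perpendicular(RC, CJ) — off by 5.10°.

S = (0.00, 0.00) ✓; SR at 9.200° ✓; |SR| = 24.70 ✓; ∠SRC = 141.0° ✓; |RC| = 23.10 ✓; ∠(RC, CJ) = 84.90° ✗; |CJ| = 15.50 ✓.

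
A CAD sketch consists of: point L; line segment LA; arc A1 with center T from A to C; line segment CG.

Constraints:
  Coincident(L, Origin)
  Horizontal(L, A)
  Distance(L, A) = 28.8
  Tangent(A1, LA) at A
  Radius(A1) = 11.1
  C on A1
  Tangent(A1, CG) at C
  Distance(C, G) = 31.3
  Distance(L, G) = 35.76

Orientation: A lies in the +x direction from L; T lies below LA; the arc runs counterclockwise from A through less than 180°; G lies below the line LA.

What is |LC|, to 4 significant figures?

19.78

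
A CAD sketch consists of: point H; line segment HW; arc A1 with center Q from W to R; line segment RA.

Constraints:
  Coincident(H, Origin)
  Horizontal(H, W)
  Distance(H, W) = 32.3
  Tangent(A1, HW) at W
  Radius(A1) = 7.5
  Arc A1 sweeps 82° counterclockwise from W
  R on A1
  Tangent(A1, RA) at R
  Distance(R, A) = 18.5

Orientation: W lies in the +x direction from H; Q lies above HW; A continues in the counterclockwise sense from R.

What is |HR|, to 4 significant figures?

40.25

H is at the origin; HW is horizontal with |HW| = 32.3 and W on the +x side, so W = (32.30, 0.000). The tangent condition forces QW to be normal to HW, so Q = W + (0, 7.5) = (32.30, 7.500). On A1, W sits at bearing -90° from Q; an 82° counterclockwise sweep puts R at bearing -8°, so R = Q + 7.5·(cos -8°, sin -8°) = (39.73, 6.456). Then |HR| = |R − H| = 40.25.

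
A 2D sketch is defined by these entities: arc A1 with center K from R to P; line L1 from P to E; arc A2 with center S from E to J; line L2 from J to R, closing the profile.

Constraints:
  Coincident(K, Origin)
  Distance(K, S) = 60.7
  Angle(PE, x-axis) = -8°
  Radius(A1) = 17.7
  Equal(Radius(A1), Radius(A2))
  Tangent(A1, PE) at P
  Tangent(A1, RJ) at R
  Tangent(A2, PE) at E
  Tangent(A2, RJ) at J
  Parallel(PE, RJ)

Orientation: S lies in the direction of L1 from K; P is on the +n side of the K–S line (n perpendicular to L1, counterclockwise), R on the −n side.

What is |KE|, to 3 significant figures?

63.2

The slot axis is L1's direction at -8.0°, so u = (cos -8.0°, sin -8.0°) = (0.990, -0.139) and n = (−sin -8.0°, cos -8.0°) = (0.139, 0.990). K is at the origin and S lies 60.7 along u from K, so S = 60.7·u = (60.1, -8.45). Tangency of A1 to both parallel lines with radius 17.7 puts P and R at K ± 17.7·n: P = (2.46, 17.5), R = (-2.46, -17.5). Equal radii place E and J the same way about S: E = S + 17.7·n = (62.6, 9.08), J = S − 17.7·n = (57.6, -26.0). Then |KE| = |E − K| = 63.2.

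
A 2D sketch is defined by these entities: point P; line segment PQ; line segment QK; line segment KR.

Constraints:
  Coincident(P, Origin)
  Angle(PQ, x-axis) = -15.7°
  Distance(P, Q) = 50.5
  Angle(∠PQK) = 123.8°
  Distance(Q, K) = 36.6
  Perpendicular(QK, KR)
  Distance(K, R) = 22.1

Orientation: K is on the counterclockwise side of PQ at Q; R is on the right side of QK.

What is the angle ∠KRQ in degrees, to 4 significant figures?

58.88°

P is at the origin; PQ runs at -15.7° with length 50.5, so Q = 50.5·(cos -15.7°, sin -15.7°) = (48.62, -13.67). ∠PQK = 123.8°, so QK runs at -15.7° + (180° − 123.8°) = 40.50° from the x-axis; with |QK| = 36.6, K = Q + 36.6·(cos 40.50°, sin 40.50°) = (76.45, 10.10). QK is perpendicular to KR; with |KR| = 22.1 on the right of QK, R = K + 22.1·(0.6494, -0.7604) = (90.80, -6.700). Then cos ∠KRQ = RK·RQ / (|RK||RQ|), giving 58.88°.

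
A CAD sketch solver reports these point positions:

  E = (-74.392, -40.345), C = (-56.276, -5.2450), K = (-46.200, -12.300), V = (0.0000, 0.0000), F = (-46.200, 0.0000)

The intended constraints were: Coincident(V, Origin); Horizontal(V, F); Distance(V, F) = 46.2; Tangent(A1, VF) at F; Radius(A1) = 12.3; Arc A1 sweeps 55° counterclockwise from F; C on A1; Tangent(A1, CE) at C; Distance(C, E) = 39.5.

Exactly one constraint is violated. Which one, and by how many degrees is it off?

Tangent(A1, CE) at C — off by 7.70°.

V = (0.00, 0.00) ✓; V.y = 0.00, F.y = 0.00 ✓; |VF| = 46.20 ✓; ∠(KF, FV) = 90.00° ✓; |KF| = 12.30 ✓; bearing(K→C) − bearing(K→F) = 55.00° ✓; |KC| = 12.30 ✓; ∠(KC, CE) = 82.30° ✗; |CE| = 39.50 ✓.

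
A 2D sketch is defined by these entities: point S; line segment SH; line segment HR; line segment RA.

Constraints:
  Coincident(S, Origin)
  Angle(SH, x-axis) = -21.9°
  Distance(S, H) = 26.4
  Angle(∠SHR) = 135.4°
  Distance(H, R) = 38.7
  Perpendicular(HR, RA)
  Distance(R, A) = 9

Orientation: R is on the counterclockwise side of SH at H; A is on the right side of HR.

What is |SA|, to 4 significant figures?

63.75

∠SHR = 135.4°, so HR runs at -21.9° + (180° − 135.4°) = 22.70° from the x-axis; with |HR| = 38.7, R = H + 38.7·(cos 22.70°, sin 22.70°) = (60.20, 5.088). HR ⟂ RA; with |RA| = 9.0 on the right of HR, A = R + 9.0·(0.3859, -0.9225) = (63.67, -3.215). Then |SA| = |A − S| = 63.75.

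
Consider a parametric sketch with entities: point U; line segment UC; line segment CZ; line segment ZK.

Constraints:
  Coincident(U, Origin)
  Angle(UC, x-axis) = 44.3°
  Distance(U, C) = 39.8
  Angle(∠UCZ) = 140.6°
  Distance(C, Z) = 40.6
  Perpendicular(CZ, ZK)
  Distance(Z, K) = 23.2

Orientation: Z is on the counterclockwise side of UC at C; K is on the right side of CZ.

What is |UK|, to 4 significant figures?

86.26

U is at the origin; UC runs at 44.3° with length 39.8, so C = 39.8·(cos 44.3°, sin 44.3°) = (28.48, 27.80). ∠UCZ = 140.6°, so CZ runs at 44.3° + (180° − 140.6°) = 83.70° from the x-axis; with |CZ| = 40.6, Z = C + 40.6·(cos 83.70°, sin 83.70°) = (32.94, 68.15). The perpendicularity gives ZK at right angles to CZ; with |ZK| = 23.2 on the right of CZ, K = Z + 23.2·(0.9940, -0.1097) = (56.00, 65.61). Then |UK| = |K − U| = 86.26.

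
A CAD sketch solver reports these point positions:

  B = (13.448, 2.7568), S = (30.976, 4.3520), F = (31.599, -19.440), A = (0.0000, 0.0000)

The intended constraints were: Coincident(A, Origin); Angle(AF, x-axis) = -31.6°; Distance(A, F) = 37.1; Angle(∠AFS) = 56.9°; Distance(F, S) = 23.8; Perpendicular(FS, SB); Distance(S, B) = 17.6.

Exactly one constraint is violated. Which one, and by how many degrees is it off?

Perpendicular(FS, SB) — off by 3.70°.

A = (0.00, 0.00) ✓; AF at -31.60° ✓; |AF| = 37.10 ✓; ∠AFS = 56.90° ✓; |FS| = 23.80 ✓; ∠(FS, SB) = 93.70° ✗; |SB| = 17.60 ✓.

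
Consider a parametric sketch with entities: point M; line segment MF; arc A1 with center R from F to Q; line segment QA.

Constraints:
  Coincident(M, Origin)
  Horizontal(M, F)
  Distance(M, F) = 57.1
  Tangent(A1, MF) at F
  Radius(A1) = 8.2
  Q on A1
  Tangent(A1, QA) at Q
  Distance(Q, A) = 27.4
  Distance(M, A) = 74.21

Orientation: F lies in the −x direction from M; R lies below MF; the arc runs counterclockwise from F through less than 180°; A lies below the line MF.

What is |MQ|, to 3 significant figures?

65.8

M is at the origin; MF is horizontal with |MF| = 57.1 and F on the −x side, so F = (-57.1, 0.00). Since A1 is tangent to MF there, RF ⟂ MF, so R = F + (0, -8.2) = (-57.1, -8.20). Since RQ ⟂ QA (tangency), |RA| = √(8.2² + 27.4²) = 28.6 regardless of where Q sits on A1. So A lies on both circle(M, 74.21) and circle(R, 28.6); the below-MF intersection is A = (-65.1, -35.7). Q is the foot of the tangent from A: Q = (-65.3, -8.27).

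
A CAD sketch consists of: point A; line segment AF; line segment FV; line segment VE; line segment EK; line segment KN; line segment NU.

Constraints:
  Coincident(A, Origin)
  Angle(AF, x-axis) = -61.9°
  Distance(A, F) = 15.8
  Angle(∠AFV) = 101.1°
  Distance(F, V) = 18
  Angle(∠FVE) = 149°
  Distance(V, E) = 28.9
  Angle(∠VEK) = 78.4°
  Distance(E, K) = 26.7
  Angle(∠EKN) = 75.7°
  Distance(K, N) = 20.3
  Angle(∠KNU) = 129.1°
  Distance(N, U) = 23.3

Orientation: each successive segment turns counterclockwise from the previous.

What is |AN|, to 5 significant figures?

16.779

A is at the origin; AF runs at -61.9° with length 15.8, so F = (7.4420, -13.938). ∠AFV = 101.1° gives FV at 17.000° from the x-axis; with |FV| = 18.0, V = (24.655, -8.6749). ∠FVE = 149.0° gives VE at 48.000° from the x-axis; with |VE| = 28.9, E = (43.993, 12.802). ∠VEK = 78.4° gives EK at 149.60° from the x-axis; with |EK| = 26.7, K = (20.964, 26.313). ∠EKN = 75.7° gives KN at -106.10° from the x-axis; with |KN| = 20.3, N = (15.335, 6.8093). Then |AN| = |N − A| = 16.779.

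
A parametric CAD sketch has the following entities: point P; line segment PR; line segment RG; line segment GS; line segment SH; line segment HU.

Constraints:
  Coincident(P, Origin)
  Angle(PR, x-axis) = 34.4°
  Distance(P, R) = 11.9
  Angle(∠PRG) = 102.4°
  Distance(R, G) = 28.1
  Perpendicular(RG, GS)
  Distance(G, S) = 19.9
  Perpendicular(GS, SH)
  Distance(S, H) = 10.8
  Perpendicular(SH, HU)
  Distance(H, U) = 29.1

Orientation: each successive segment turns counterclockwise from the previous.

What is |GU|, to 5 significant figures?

14.187

The perpendicularity gives SH at right angles to GS, so SH runs at -68.000°; with |SH| = 10.8, H = (-15.113, 15.309). SH ⟂ HU, so HU runs at 22.000°; with |HU| = 29.1, U = (11.868, 26.210). Then |GU| = |U − G| = 14.187.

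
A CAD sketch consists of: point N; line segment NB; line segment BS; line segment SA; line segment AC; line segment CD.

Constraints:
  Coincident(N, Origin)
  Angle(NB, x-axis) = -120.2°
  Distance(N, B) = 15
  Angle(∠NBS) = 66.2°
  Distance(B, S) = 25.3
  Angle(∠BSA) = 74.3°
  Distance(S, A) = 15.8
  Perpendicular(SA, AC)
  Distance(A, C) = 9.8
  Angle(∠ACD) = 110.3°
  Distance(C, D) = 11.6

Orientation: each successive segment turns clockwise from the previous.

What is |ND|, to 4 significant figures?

13.54

SA is perpendicular to AC, so AC runs at -69.70°; with |AC| = 9.8, C = (-4.198, 3.794). ∠ACD = 110.3° gives CD at -139.4° from the x-axis; with |CD| = 11.6, D = (-13.01, -3.755). Then |ND| = |D − N| = 13.54.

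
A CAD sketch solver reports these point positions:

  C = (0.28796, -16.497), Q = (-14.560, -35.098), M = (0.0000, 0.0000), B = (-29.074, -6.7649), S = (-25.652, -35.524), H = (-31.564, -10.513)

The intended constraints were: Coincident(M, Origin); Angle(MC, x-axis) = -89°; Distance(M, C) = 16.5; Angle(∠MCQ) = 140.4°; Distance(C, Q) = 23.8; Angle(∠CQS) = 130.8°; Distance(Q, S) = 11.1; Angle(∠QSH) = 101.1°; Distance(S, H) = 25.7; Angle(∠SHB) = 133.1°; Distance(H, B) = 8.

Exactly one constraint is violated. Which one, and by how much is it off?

Distance(H, B) = 8 — off by 3.50.

M = (0.00, 0.00) ✓; MC at -89.00° ✓; |MC| = 16.50 ✓; ∠MCQ = 140.4° ✓; |CQ| = 23.80 ✓; ∠CQS = 130.8° ✓; |QS| = 11.10 ✓; ∠QSH = 101.1° ✓; |SH| = 25.70 ✓; ∠SHB = 133.1° ✓; |HB| = 4.500 ✗.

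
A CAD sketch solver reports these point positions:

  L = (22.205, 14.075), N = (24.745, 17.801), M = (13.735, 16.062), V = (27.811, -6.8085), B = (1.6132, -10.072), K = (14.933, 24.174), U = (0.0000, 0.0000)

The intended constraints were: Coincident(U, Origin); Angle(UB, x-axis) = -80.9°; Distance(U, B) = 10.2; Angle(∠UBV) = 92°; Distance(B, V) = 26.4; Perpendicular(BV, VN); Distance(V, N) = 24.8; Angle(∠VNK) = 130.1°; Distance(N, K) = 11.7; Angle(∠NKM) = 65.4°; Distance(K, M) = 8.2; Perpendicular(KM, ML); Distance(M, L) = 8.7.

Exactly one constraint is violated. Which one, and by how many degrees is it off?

Perpendicular(KM, ML) — off by 4.80°.

U = (0.00, 0.00) ✓; UB at -80.90° ✓; |UB| = 10.20 ✓; ∠UBV = 92.00° ✓; |BV| = 26.40 ✓; ∠(BV, VN) = 90.00° ✓; |VN| = 24.80 ✓; ∠VNK = 130.1° ✓; |NK| = 11.70 ✓; ∠NKM = 65.40° ✓; |KM| = 8.200 ✓; ∠(KM, ML) = 85.20° ✗; |ML| = 8.700 ✓.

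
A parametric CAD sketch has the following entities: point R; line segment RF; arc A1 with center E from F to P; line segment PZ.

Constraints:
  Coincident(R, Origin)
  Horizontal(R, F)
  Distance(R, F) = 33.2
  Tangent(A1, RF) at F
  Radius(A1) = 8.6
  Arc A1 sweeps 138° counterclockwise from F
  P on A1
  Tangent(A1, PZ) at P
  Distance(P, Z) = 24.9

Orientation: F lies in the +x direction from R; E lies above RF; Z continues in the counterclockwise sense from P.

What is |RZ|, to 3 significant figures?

37.7

R is at the origin; R and F share the same y with |RF| = 33.2 and F on the +x side, so F = (33.2, 0.00). The tangent condition forces EF to be normal to RF, so E = F + (0, 8.6) = (33.2, 8.60). On A1, F sits at bearing -90° from E; a 138° counterclockwise sweep puts P at bearing 48°, so P = E + 8.6·(cos 48°, sin 48°) = (39.0, 15.0). The tangent condition forces EP to be normal to PZ, so PZ runs along (−sin 48°, cos 48°); with |PZ| = 24.9, Z = (20.5, 31.7). Then |RZ| = |Z − R| = 37.7.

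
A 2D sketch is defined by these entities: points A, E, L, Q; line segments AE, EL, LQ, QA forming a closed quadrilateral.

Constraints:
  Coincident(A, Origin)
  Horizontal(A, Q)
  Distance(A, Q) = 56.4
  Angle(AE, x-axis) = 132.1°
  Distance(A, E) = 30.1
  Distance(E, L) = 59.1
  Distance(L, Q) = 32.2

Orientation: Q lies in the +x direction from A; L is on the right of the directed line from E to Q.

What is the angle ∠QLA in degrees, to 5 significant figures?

129.73°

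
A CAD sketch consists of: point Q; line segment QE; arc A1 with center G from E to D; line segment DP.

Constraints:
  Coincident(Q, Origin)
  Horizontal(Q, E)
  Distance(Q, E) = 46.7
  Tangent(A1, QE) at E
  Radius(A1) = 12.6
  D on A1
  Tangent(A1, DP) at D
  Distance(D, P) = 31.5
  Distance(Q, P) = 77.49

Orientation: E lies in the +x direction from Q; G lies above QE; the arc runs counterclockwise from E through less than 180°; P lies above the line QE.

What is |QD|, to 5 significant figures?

59.772

Checks: |QE| = 46.70 ✓; |GD| = 12.60 ✓; ∠(GD, DP) = 90.00° ✓; |DP| = 31.50 ✓; |QP| = 77.49 ✓.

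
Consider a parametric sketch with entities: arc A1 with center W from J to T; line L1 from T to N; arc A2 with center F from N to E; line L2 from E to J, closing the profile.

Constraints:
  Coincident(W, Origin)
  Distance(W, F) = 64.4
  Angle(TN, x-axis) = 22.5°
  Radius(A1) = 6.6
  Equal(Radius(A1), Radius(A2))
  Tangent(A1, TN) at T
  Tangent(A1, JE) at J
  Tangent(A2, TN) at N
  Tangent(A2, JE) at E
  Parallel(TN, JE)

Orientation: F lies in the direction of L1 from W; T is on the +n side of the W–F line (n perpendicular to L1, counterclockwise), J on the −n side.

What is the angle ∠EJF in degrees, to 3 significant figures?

5.85°

The slot axis is L1's direction at 22.5°, so u = (cos 22.5°, sin 22.5°) = (0.924, 0.383) and n = (−sin 22.5°, cos 22.5°) = (-0.383, 0.924). W is at the origin and F lies 64.4 along u from W, so F = 64.4·u = (59.5, 24.6). Tangency of A1 to both parallel lines with radius 6.6 puts T and J at W ± 6.6·n: T = (-2.53, 6.10), J = (2.53, -6.10). Equal radii place N and E the same way about F: N = F + 6.6·n = (57.0, 30.7), E = F − 6.6·n = (62.0, 18.5). Then cos ∠EJF = JE·JF / (|JE||JF|), giving 5.85°.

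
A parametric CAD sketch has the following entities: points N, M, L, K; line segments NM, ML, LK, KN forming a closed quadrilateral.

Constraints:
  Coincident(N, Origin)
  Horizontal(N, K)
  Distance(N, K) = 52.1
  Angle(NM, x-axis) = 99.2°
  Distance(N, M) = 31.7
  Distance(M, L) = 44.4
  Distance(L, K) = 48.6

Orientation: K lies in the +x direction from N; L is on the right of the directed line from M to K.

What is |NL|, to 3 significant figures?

13.0

N is at the origin; N and K share the same y with |NK| = 52.1 and K in +x, so K = (52.1, 0). NM runs at 99.2° with |NM| = 31.7, so M = (-5.07, 31.3). L is determined by |ML| = 44.4 and |LK| = 48.6 together: it lies at the intersection of circle(M, 44.4) and circle(K, 48.6). With |MK| = 65.2, the foot of the radical line on MK is 29.6 from M and the perpendicular offset is √(44.4² − 29.6²) = 33.1. Taking the right-of-MK solution: L = (4.99, -12.0).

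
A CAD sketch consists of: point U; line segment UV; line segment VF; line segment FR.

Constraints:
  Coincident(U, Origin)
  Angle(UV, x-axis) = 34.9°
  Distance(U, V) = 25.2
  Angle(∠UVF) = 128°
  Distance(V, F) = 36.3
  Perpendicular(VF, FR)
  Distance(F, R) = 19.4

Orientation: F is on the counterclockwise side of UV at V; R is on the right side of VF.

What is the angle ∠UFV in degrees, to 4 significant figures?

20.97°

U is at the origin; UV runs at 34.9° with length 25.2, so V = 25.2·(cos 34.9°, sin 34.9°) = (20.67, 14.42). ∠UVF = 128.0°, so VF runs at 34.9° + (180° − 128.0°) = 86.90° from the x-axis; with |VF| = 36.3, F = V + 36.3·(cos 86.90°, sin 86.90°) = (22.63, 50.66). Then cos ∠UFV = FU·FV / (|FU||FV|), giving 20.97°.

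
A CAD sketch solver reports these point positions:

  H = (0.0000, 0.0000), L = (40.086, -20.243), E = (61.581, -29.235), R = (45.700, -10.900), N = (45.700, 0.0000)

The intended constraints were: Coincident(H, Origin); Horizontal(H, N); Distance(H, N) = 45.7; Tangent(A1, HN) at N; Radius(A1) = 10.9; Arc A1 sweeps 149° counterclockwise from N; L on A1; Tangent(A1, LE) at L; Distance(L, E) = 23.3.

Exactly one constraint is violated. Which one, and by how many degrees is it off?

Tangent(A1, LE) at L — off by 8.30°.

H = (0.00, 0.00) ✓; H.y = 0.00, N.y = 0.00 ✓; |HN| = 45.70 ✓; ∠(RN, NH) = 90.00° ✓; |RN| = 10.90 ✓; bearing(R→L) − bearing(R→N) = 149.0° ✓; |RL| = 10.90 ✓; ∠(RL, LE) = 81.70° ✗; |LE| = 23.30 ✓.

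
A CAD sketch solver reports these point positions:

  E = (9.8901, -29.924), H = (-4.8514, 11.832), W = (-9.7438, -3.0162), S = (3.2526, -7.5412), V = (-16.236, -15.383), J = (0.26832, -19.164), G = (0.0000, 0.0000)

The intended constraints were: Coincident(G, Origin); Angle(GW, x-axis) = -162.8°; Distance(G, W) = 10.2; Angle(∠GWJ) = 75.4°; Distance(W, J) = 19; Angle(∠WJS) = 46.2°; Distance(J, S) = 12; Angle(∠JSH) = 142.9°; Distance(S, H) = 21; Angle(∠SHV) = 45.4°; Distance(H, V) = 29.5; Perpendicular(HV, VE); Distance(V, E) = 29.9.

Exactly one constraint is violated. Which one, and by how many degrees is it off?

Perpendicular(HV, VE) — off by 6.40°.

G = (0.00, 0.00) ✓; GW at -162.8° ✓; |GW| = 10.20 ✓; ∠GWJ = 75.40° ✓; |WJ| = 19.00 ✓; ∠WJS = 46.20° ✓; |JS| = 12.00 ✓; ∠JSH = 142.9° ✓; |SH| = 21.00 ✓; ∠SHV = 45.40° ✓; |HV| = 29.50 ✓; ∠(HV, VE) = 83.60° ✗; |VE| = 29.90 ✓.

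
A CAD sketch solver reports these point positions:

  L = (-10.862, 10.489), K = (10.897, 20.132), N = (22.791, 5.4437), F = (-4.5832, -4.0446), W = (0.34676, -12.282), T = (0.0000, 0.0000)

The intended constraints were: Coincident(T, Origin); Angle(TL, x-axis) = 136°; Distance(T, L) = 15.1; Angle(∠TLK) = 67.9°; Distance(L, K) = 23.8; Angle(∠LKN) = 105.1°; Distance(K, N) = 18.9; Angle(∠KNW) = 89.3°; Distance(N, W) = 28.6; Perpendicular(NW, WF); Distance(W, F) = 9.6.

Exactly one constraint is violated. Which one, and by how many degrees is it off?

Perpendicular(NW, WF) — off by 7.40°.

T = (0.00, 0.00) ✓; TL at 136.0° ✓; |TL| = 15.10 ✓; ∠TLK = 67.90° ✓; |LK| = 23.80 ✓; ∠LKN = 105.1° ✓; |KN| = 18.90 ✓; ∠KNW = 89.30° ✓; |NW| = 28.60 ✓; ∠(NW, WF) = 97.40° ✗; |WF| = 9.600 ✓.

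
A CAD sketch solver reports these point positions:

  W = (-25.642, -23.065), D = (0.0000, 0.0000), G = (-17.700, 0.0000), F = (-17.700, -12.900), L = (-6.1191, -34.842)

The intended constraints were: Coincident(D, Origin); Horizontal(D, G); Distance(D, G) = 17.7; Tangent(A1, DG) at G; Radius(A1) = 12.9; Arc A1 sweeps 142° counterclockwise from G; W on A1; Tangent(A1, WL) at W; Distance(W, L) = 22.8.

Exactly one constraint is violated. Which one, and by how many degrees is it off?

Tangent(A1, WL) at W — off by 6.90°.

D = (0.00, 0.00) ✓; D.y = 0.00, G.y = 0.00 ✓; |DG| = 17.70 ✓; ∠(FG, GD) = 90.00° ✓; |FG| = 12.90 ✓; bearing(F→W) − bearing(F→G) = 142.0° ✓; |FW| = 12.90 ✓; ∠(FW, WL) = 83.10° ✗; |WL| = 22.80 ✓.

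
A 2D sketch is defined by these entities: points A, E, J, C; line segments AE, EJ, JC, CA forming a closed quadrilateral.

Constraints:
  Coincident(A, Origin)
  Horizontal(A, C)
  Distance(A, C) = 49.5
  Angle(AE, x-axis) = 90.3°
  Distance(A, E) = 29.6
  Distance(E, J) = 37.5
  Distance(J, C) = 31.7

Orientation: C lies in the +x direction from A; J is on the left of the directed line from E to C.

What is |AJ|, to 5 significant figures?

47.452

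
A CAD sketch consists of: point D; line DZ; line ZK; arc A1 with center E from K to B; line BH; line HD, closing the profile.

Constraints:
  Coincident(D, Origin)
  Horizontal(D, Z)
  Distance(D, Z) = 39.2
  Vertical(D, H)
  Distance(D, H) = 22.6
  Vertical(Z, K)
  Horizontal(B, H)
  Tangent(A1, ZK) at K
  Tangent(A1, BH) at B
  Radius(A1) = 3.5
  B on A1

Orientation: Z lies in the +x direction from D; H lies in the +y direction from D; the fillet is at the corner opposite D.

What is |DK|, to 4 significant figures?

43.61

D is at the origin; DZ is horizontal with |DZ| = 39.2 and Z on the +x side, so Z = (39.20, 0.000). DH is vertical with |DH| = 22.6 and H on the +y side, so H = (0.000, 22.60). The virtual corner opposite D is at (39.20, 22.60). Since A1 is tangent to ZK there, EK ⟂ ZK and the tangent condition forces EB to be normal to BH, with radius 3.5, so the center E sits 3.5 in from both sides at E = (35.70, 19.10). That places the tangent points at K = (39.20, 19.10) on ZK and B = (35.70, 22.60) on BH. Then |DK| = |K − D| = 43.61.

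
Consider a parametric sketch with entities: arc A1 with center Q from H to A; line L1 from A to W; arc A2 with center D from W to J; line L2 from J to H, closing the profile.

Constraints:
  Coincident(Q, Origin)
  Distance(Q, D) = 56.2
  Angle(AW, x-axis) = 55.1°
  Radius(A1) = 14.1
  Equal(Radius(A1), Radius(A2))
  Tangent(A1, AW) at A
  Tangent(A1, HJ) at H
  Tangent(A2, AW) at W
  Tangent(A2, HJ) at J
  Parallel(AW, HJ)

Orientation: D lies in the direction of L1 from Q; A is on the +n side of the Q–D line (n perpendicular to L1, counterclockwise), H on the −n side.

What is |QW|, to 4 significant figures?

57.94

The slot axis is L1's direction at 55.1°, so u = (cos 55.1°, sin 55.1°) = (0.5721, 0.8202) and n = (−sin 55.1°, cos 55.1°) = (-0.8202, 0.5721). Q is at the origin and D lies 56.2 along u from Q, so D = 56.2·u = (32.15, 46.09). Tangency of A1 to both parallel lines with radius 14.1 puts A and H at Q ± 14.1·n: A = (-11.56, 8.067), H = (11.56, -8.067). Equal radii place W and J the same way about D: W = D + 14.1·n = (20.59, 54.16), J = D − 14.1·n = (43.72, 38.03). Then |QW| = |W − Q| = 57.94.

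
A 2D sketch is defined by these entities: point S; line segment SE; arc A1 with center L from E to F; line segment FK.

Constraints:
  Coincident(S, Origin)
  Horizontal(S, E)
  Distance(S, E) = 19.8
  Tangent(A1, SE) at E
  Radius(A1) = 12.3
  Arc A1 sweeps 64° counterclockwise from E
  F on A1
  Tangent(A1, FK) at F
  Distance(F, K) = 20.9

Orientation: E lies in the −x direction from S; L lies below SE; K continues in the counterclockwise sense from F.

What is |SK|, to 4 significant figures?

47.56

On A1, E sits at bearing 90° from L; a 64° counterclockwise sweep puts F at bearing 154°, so F = L + 12.3·(cos 154°, sin 154°) = (-30.86, -6.908). Since A1 is tangent to FK there, LF ⟂ FK, so FK runs along (−sin 154°, cos 154°); with |FK| = 20.9, K = (-40.02, -25.69). Then |SK| = |K − S| = 47.56.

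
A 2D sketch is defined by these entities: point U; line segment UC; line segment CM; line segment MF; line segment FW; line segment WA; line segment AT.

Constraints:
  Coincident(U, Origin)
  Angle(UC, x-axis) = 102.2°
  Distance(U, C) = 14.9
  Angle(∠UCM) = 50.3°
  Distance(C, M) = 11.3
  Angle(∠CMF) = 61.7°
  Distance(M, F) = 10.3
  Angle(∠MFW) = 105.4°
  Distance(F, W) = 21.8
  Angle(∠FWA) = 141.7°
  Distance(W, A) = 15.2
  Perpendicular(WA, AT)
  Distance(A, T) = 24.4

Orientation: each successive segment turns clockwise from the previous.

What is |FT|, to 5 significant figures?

34.094

U is at the origin; UC runs at 102.2° with length 14.9, so C = (-3.1487, 14.563). ∠UCM = 50.3° gives CM at -27.500° from the x-axis; with |CM| = 11.3, M = (6.8745, 9.3457). ∠CMF = 61.7° gives MF at -145.80° from the x-axis; with |MF| = 10.3, F = (-1.6444, 3.5563). ∠MFW = 105.4° gives FW at 139.60° from the x-axis; with |FW| = 21.8, W = (-18.246, 17.685). ∠FWA = 141.7° gives WA at 101.30° from the x-axis; with |WA| = 15.2, A = (-21.224, 32.591). WA ⟂ AT, so AT runs at 11.300°; with |AT| = 24.4, T = (2.7026, 37.372). Then |FT| = |T − F| = 34.094.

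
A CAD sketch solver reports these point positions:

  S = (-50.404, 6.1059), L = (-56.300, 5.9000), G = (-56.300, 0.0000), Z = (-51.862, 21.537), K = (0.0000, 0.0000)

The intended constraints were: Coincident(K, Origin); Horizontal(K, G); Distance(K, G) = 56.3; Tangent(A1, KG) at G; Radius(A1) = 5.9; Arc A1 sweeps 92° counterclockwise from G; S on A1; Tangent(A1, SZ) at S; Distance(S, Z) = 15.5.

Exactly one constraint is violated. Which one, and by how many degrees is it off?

Tangent(A1, SZ) at S — off by 3.40°.

K = (0.00, 0.00) ✓; K.y = 0.00, G.y = 0.00 ✓; |KG| = 56.30 ✓; ∠(LG, GK) = 90.00° ✓; |LG| = 5.900 ✓; bearing(L→S) − bearing(L→G) = 92.00° ✓; |LS| = 5.900 ✓; ∠(LS, SZ) = 86.60° ✗; |SZ| = 15.50 ✓.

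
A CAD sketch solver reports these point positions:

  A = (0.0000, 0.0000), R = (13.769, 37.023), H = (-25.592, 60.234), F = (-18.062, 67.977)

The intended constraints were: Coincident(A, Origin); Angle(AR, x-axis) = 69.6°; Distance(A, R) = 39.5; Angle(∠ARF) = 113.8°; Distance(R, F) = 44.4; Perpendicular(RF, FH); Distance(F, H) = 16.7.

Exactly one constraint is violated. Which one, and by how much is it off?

Distance(F, H) = 16.7 — off by 5.90.

A = (0.00, 0.00) ✓; AR at 69.60° ✓; |AR| = 39.50 ✓; ∠ARF = 113.8° ✓; |RF| = 44.40 ✓; ∠(RF, FH) = 90.00° ✓; |FH| = 10.80 ✗.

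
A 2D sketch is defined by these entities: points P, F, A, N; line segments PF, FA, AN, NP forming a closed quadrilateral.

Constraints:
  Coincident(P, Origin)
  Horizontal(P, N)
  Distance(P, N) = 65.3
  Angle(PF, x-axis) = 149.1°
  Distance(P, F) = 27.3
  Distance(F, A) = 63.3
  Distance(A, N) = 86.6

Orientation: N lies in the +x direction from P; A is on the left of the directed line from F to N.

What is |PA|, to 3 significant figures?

68.1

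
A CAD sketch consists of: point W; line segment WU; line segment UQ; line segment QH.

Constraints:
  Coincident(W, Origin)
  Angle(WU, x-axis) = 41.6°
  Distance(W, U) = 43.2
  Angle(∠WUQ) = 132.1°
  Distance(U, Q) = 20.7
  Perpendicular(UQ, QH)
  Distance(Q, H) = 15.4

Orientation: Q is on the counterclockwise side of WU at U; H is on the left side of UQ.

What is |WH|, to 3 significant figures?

52.4

W is at the origin; WU runs at 41.6° with length 43.2, so U = 43.2·(cos 41.6°, sin 41.6°) = (32.3, 28.7). ∠WUQ = 132.1°, so UQ runs at 41.6° + (180° − 132.1°) = 89.5° from the x-axis; with |UQ| = 20.7, Q = U + 20.7·(cos 89.5°, sin 89.5°) = (32.5, 49.4). The perpendicularity gives QH at right angles to UQ; with |QH| = 15.4 on the left of UQ, H = Q + 15.4·(-1.00, 0.00873) = (17.1, 49.5). Then |WH| = |H − W| = 52.4.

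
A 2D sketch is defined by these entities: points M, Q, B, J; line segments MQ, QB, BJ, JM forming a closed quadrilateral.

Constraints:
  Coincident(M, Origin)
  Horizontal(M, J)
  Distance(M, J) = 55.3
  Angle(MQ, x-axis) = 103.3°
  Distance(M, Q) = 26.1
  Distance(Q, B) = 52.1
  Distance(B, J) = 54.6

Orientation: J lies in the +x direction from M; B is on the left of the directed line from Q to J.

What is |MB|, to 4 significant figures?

64.89

M is at the origin; MJ is horizontal with |MJ| = 55.3 and J in +x, so J = (55.3, 0). MQ runs at 103.3° with |MQ| = 26.1, so Q = (-6.004, 25.40). B is determined by |QB| = 52.1 and |BJ| = 54.6 together: it lies at the intersection of circle(Q, 52.1) and circle(J, 54.6). With |QJ| = 66.36, the foot of the radical line on QJ is 31.17 from Q and the perpendicular offset is √(52.1² − 31.17²) = 41.75. Taking the left-of-QJ solution: B = (38.77, 52.04).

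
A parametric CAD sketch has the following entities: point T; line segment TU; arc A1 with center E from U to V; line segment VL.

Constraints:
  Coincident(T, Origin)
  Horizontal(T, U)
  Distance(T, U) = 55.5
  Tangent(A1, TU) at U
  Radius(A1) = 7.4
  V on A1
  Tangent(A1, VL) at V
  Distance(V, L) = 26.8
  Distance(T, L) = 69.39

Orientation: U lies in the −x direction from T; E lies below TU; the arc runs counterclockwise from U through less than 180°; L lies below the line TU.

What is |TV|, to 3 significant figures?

63.4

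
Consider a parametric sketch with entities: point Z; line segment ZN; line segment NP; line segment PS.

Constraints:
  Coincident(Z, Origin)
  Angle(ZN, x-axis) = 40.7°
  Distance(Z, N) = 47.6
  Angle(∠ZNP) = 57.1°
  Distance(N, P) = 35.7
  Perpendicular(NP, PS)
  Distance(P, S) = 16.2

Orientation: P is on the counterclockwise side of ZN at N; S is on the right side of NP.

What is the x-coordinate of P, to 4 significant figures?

1.840

Z is at the origin; ZN runs at 40.7° with length 47.6, so N = 47.6·(cos 40.7°, sin 40.7°) = (36.09, 31.04). ∠ZNP = 57.1°, so NP runs at 40.7° + (180° − 57.1°) = 163.6° from the x-axis; with |NP| = 35.7, P = N + 35.7·(cos 163.6°, sin 163.6°) = (1.840, 41.12). So P.x = 1.840.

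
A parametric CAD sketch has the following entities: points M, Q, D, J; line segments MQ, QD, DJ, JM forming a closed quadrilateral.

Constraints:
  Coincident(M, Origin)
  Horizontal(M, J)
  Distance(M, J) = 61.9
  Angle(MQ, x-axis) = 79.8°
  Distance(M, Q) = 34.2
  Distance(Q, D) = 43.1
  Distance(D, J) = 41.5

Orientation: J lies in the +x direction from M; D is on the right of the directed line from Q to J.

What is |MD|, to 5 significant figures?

22.028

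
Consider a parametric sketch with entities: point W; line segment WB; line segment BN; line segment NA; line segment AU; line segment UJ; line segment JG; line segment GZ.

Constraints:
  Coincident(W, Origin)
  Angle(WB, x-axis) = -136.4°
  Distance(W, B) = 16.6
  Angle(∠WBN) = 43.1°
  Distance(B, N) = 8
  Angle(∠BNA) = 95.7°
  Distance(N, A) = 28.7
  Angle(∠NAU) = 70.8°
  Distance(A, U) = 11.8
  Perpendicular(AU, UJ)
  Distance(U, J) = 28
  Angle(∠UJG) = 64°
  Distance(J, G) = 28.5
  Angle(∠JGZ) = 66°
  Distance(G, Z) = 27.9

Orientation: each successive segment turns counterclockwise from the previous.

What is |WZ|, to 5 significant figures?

20.041

W is at the origin; WB runs at -136.4° with length 16.6, so B = (-12.021, -11.448). ∠WBN = 43.1° gives BN at 0.50000° from the x-axis; with |BN| = 8.0, N = (-4.0216, -11.378). ∠BNA = 95.7° gives NA at 84.800° from the x-axis; with |NA| = 28.7, A = (-1.4204, 17.204). ∠NAU = 70.8° gives AU at -166.00° from the x-axis; with |AU| = 11.8, U = (-12.870, 14.349). AU is perpendicular to UJ, so UJ runs at -76.000°; with |UJ| = 28.0, J = (-6.0961, -12.819). ∠UJG = 64.0° gives JG at 40.000° from the x-axis; with |JG| = 28.5, G = (15.736, 5.5005). ∠JGZ = 66.0° gives GZ at 154.00° from the x-axis; with |GZ| = 27.9, Z = (-9.3402, 17.731). Then |WZ| = |Z − W| = 20.041.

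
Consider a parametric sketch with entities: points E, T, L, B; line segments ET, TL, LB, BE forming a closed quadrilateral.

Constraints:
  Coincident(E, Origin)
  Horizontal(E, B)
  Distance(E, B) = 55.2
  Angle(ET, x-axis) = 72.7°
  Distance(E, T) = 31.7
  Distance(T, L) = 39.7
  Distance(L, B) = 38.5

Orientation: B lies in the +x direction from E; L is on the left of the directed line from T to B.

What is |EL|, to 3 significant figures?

61.5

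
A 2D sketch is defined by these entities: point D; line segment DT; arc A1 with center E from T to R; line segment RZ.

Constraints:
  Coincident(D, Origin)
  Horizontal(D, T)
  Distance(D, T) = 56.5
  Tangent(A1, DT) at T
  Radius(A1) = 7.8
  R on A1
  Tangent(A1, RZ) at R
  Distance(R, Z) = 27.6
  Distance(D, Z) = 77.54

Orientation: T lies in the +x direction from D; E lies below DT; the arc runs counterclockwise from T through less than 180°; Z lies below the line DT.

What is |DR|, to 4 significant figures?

52.60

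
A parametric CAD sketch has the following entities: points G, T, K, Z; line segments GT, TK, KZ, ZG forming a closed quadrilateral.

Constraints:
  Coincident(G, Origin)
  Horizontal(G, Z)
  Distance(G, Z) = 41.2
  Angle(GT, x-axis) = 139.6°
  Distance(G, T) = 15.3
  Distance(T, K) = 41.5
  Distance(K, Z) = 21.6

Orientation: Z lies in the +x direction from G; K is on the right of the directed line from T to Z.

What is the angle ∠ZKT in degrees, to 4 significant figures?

113.1°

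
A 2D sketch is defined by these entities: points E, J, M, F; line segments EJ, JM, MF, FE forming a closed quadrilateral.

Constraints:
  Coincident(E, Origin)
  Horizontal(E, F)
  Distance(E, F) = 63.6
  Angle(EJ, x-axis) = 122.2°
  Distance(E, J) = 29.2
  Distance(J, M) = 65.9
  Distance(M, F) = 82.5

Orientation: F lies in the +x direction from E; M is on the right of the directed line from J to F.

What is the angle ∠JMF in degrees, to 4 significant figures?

66.86°

E is at the origin; E and F share the same y with |EF| = 63.6 and F in +x, so F = (63.6, 0). EJ runs at 122.2° with |EJ| = 29.2, so J = (-15.56, 24.71). M is determined by |JM| = 65.9 and |MF| = 82.5 together: it lies at the intersection of circle(J, 65.9) and circle(F, 82.5). With |JF| = 82.93, the foot of the radical line on JF is 26.61 from J and the perpendicular offset is √(65.9² − 26.61²) = 60.29. Taking the right-of-JF solution: M = (-8.122, -40.77).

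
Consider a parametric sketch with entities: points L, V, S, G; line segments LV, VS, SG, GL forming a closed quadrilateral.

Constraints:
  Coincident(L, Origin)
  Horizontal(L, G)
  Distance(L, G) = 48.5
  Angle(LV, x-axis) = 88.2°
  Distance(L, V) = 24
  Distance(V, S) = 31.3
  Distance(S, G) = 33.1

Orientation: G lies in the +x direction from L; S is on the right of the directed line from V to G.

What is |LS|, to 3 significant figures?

16.0

L is at the origin; LG is horizontal with |LG| = 48.5 and G in +x, so G = (48.5, 0). LV runs at 88.2° with |LV| = 24.0, so V = (0.754, 24.0). S is determined by |VS| = 31.3 and |SG| = 33.1 together: it lies at the intersection of circle(V, 31.3) and circle(G, 33.1). With |VG| = 53.4, the foot of the radical line on VG is 25.6 from V and the perpendicular offset is √(31.3² − 25.6²) = 18.0. Taking the right-of-VG solution: S = (15.6, -3.57).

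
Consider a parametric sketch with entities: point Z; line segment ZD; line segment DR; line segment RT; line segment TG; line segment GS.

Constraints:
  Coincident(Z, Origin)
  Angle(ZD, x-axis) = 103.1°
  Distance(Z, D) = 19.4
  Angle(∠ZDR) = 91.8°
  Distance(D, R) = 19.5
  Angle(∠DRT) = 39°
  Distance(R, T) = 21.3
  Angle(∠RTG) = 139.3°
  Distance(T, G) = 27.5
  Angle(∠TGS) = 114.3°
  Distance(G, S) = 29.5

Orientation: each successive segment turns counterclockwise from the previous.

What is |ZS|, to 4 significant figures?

49.01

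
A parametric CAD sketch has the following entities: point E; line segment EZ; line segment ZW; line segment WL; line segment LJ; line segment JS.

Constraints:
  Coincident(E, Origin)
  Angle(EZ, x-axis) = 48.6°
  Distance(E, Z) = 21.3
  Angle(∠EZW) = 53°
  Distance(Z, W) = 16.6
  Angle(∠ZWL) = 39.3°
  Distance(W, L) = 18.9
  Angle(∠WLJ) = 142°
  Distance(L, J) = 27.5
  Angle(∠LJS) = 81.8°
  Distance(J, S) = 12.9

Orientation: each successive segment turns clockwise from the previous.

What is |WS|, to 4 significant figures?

40.57

E is at the origin; EZ runs at 48.6° with length 21.3, so Z = (14.09, 15.98). ∠EZW = 53.0° gives ZW at -78.40° from the x-axis; with |ZW| = 16.6, W = (17.42, -0.2836). ∠ZWL = 39.3° gives WL at 140.9° from the x-axis; with |WL| = 18.9, L = (2.757, 11.64). ∠WLJ = 142.0° gives LJ at 102.9° from the x-axis; with |LJ| = 27.5, J = (-3.383, 38.44). ∠LJS = 81.8° gives JS at 4.700° from the x-axis; with |JS| = 12.9, S = (9.474, 39.50). Then |WS| = |S − W| = 40.57.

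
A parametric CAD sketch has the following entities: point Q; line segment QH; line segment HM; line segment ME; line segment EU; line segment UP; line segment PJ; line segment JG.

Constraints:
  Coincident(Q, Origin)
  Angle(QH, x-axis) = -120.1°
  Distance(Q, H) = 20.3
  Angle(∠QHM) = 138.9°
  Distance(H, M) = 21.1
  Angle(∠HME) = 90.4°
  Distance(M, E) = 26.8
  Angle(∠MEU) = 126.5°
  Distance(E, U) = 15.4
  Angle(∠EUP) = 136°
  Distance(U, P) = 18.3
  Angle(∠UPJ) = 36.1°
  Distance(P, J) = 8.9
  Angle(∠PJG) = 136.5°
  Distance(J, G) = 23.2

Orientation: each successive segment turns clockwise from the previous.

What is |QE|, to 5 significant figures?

38.980

∠QHM = 138.9° gives HM at -161.20° from the x-axis; with |HM| = 21.1, M = (-30.155, -24.362). ∠HME = 90.4° gives ME at 109.20° from the x-axis; with |ME| = 26.8, E = (-38.969, 0.94691). Then |QE| = |E − Q| = 38.980.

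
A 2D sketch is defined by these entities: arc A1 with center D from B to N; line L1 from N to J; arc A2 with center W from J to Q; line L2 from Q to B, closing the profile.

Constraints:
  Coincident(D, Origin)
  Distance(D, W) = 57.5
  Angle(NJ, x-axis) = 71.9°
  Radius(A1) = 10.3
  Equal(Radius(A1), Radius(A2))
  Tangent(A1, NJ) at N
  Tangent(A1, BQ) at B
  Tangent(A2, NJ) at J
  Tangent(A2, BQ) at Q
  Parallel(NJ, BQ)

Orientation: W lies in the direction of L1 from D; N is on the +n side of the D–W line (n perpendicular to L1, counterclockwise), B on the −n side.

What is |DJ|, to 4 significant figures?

58.42

The slot axis is L1's direction at 71.9°, so u = (cos 71.9°, sin 71.9°) = (0.3107, 0.9505) and n = (−sin 71.9°, cos 71.9°) = (-0.9505, 0.3107). D is at the origin and W lies 57.5 along u from D, so W = 57.5·u = (17.86, 54.65). Tangency of A1 to both parallel lines with radius 10.3 puts N and B at D ± 10.3·n: N = (-9.790, 3.200), B = (9.790, -3.200). Equal radii place J and Q the same way about W: J = W + 10.3·n = (8.074, 57.85), Q = W − 10.3·n = (27.65, 51.45). Then |DJ| = |J − D| = 58.42.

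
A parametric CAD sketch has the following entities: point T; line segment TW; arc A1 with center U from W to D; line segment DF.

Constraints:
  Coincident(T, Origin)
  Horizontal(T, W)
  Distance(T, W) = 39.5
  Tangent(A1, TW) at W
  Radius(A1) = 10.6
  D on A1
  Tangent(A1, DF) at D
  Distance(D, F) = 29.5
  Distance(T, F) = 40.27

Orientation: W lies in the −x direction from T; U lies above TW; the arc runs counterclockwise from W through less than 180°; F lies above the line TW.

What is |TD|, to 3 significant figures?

30.3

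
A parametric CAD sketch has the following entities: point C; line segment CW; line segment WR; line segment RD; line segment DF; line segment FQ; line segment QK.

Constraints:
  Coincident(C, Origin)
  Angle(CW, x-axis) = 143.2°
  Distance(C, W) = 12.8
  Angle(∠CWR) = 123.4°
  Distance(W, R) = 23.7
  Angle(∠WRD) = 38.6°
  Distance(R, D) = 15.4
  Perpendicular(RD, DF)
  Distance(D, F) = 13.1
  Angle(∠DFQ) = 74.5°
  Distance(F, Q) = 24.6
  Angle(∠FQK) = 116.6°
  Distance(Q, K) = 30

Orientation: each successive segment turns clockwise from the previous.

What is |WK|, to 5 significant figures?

49.841

C is at the origin; CW runs at 143.2° with length 12.8, so W = (-10.249, 7.6675). ∠CWR = 123.4° gives WR at 86.600° from the x-axis; with |WR| = 23.7, R = (-8.8438, 31.326). ∠WRD = 38.6° gives RD at -54.800° from the x-axis; with |RD| = 15.4, D = (0.033257, 18.742). RD ⟂ DF, so DF runs at -144.80°; with |DF| = 13.1, F = (-10.671, 11.190). ∠DFQ = 74.5° gives FQ at 109.70° from the x-axis; with |FQ| = 24.6, Q = (-18.964, 34.351). ∠FQK = 116.6° gives QK at 46.300° from the x-axis; with |QK| = 30.0, K = (1.7626, 56.040). Then |WK| = |K − W| = 49.841.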